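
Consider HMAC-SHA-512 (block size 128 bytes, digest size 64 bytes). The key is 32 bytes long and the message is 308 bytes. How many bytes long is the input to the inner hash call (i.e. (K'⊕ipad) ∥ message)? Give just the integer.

436

Key is 32 ≤ 128 bytes, zero-padded: |K'| = 128.
Inner input = (K'⊕ipad) ∥ m → 128 + 308 = 436 bytes.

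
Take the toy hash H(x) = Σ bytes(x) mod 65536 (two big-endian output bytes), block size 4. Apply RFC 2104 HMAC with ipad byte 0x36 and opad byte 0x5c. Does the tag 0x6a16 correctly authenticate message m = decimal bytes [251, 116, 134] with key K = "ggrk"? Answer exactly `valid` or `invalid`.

Key "ggrk" = 67 67 72 6b is exactly B = 4 bytes: K' = 67 67 72 6b.
K' ⊕ ipad = 51 51 44 5d; K' ⊕ opad = 3b 3b 2e 37.
Inner hash: sum = 81+81+68+93+251+116+134 = 824 → 03 38.
Outer hash (recomputed tag): sum = 59+59+46+55+3+56 = 278 → 01 16.
Recomputed tag = 0116; claimed = 6a16 → mismatch.

invalid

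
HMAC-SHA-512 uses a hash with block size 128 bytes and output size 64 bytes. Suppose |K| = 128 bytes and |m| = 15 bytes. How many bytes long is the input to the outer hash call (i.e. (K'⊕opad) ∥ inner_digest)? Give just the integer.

Key is 128 ≤ 128 bytes, zero-padded: |K'| = 128.
Outer input = (K'⊕opad) ∥ H(inner) → 128 + 64 = 192 bytes.

192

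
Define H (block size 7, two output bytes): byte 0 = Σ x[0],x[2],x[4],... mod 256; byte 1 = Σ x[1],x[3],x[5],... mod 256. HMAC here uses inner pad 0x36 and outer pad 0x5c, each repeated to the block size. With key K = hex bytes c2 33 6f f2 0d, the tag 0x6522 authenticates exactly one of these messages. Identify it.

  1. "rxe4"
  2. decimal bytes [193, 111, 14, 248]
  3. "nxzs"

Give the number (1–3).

Key hex bytes c2 33 6f f2 0d is 5 bytes ≤ B = 7; zero-pad to 7 bytes: K' = c2 33 6f f2 0d 00 00.
K' ⊕ ipad = f4 05 59 c4 3b 36 36; K' ⊕ opad = 9e 6f 33 ae 51 5c 5c.
m1: inner = H(f4 05 59 c4 3b 36 36 72 78 65 34) = 6a d6; tag = H(9e 6f 33 ae 51 5c 5c 6a d6) = 54e3
m2: inner = H(f4 05 59 c4 3b 36 36 c1 6f 0e f8) = 25 ce; tag = H(9e 6f 33 ae 51 5c 5c 25 ce) = 4c9e
m3: inner = H(f4 05 59 c4 3b 36 36 6e 78 7a 73) = a9 e7; tag = H(9e 6f 33 ae 51 5c 5c a9 e7) = 6522 ← matches

3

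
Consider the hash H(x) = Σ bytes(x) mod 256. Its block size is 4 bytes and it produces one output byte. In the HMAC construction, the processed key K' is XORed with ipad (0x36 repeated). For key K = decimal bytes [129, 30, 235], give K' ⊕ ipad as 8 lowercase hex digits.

b728dd36

Key decimal bytes [129, 30, 235] = 81 1e eb is 3 bytes ≤ B = 4; zero-pad to 4 bytes: K' = 81 1e eb 00.
XOR each byte with 0x36: 81⊕36=b7, 1e⊕36=28, eb⊕36=dd, 00⊕36=36.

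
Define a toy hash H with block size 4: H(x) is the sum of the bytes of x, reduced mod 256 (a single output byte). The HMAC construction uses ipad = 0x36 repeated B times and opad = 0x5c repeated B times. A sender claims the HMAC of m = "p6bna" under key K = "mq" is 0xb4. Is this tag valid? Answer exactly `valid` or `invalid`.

Key "mq" = 6d 71 is 2 bytes ≤ B = 4; zero-pad to 4 bytes: K' = 6d 71 00 00.
K' ⊕ ipad = 5b 47 36 36; K' ⊕ opad = 31 2d 5c 5c.
Inner hash: sum = 91+71+54+54+112+54+98+110+97 = 741; mod 256 = 229 → e5.
Outer hash (recomputed tag): sum = 49+45+92+92+229 = 507; mod 256 = 251 → fb.
Recomputed tag = fb; claimed = b4 → mismatch.

invalid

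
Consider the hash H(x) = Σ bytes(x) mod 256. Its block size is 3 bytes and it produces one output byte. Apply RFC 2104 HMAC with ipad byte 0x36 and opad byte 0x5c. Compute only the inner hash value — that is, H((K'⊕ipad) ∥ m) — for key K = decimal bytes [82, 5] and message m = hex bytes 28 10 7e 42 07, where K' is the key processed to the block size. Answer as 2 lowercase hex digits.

cc

Key decimal bytes [82, 5] = 52 05 is 2 bytes ≤ B = 3; zero-pad to 3 bytes: K' = 52 05 00.
K' ⊕ ipad = 64 33 36.
Inner input = 64 33 36 ∥ 28 10 7e 42 07.
Inner hash: sum = 100+51+54+40+16+126+66+7 = 460; mod 256 = 204 → cc.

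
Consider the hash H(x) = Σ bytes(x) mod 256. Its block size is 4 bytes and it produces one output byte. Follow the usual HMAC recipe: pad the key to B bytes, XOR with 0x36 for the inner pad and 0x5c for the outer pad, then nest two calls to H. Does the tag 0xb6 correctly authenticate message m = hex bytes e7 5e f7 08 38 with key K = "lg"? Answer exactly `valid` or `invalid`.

Key "lg" = 6c 67 is 2 bytes ≤ B = 4; zero-pad to 4 bytes: K' = 6c 67 00 00.
K' ⊕ ipad = 5a 51 36 36; K' ⊕ opad = 30 3b 5c 5c.
Inner hash: sum = 90+81+54+54+231+94+247+8+56 = 915; mod 256 = 147 → 93.
Outer hash (recomputed tag): sum = 48+59+92+92+147 = 438; mod 256 = 182 → b6.
Recomputed tag = b6; claimed = b6 → match.

valid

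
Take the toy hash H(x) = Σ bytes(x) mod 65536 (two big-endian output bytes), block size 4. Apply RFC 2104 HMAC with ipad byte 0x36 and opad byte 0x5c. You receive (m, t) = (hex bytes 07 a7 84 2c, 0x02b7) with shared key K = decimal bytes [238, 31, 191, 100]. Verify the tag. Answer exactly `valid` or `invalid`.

invalid

Key decimal bytes [238, 31, 191, 100] = ee 1f bf 64 is exactly B = 4 bytes: K' = ee 1f bf 64.
K' ⊕ ipad = d8 29 89 52; K' ⊕ opad = b2 43 e3 38.
Inner hash: sum = 216+41+137+82+7+167+132+44 = 826 → 03 3a.
Outer hash (recomputed tag): sum = 178+67+227+56+3+58 = 589 → 02 4d.
Recomputed tag = 024d; claimed = 02b7 → mismatch.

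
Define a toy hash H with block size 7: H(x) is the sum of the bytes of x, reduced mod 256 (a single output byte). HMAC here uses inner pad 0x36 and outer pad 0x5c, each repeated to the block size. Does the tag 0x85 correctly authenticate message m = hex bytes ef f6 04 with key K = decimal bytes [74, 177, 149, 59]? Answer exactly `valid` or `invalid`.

valid

Key decimal bytes [74, 177, 149, 59] = 4a b1 95 3b is 4 bytes ≤ B = 7; zero-pad to 7 bytes: K' = 4a b1 95 3b 00 00 00.
K' ⊕ ipad = 7c 87 a3 0d 36 36 36; K' ⊕ opad = 16 ed c9 67 5c 5c 5c.
Inner hash: sum = 124+135+163+13+54+54+54+239+246+4 = 1086; mod 256 = 62 → 3e.
Outer hash (recomputed tag): sum = 22+237+201+103+92+92+92+62 = 901; mod 256 = 133 → 85.
Recomputed tag = 85; claimed = 85 → match.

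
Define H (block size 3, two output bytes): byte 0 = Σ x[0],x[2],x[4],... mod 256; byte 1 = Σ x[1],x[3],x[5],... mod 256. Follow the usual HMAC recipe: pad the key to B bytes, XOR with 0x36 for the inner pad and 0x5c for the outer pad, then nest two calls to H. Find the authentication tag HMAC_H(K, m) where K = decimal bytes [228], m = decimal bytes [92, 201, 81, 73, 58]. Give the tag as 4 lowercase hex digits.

Key decimal bytes [228] = e4 is 1 byte ≤ B = 3; zero-pad to 3 bytes: K' = e4 00 00.
K' ⊕ ipad = d2 36 36.  K' ⊕ opad = b8 5c 5c.
Inner input = (K'⊕ipad) ∥ m = d2 36 36 ∥ 5c c9 51 49 3a.
Inner hash: even-index sum = 538 mod 256 = 26; odd-index sum = 285 mod 256 = 29 → 1a 1d.
Outer input = (K'⊕opad) ∥ inner = b8 5c 5c ∥ 1a 1d.
Outer hash (tag): even-index sum = 305 mod 256 = 49; odd-index sum = 118 mod 256 = 118 → 31 76.

3176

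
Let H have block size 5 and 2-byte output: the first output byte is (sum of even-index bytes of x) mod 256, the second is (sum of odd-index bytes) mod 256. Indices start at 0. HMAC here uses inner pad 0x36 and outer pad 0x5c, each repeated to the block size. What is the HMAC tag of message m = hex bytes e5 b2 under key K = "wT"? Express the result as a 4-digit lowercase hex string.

60c3

Key "wT" = 77 54 is 2 bytes ≤ B = 5; zero-pad to 5 bytes: K' = 77 54 00 00 00.
K' ⊕ ipad = 41 62 36 36 36.  K' ⊕ opad = 2b 08 5c 5c 5c.
Inner input = (K'⊕ipad) ∥ m = 41 62 36 36 36 ∥ e5 b2.
Inner hash: even-index sum = 351 mod 256 = 95; odd-index sum = 381 mod 256 = 125 → 5f 7d.
Outer input = (K'⊕opad) ∥ inner = 2b 08 5c 5c 5c ∥ 5f 7d.
Outer hash (tag): even-index sum = 352 mod 256 = 96; odd-index sum = 195 mod 256 = 195 → 60 c3.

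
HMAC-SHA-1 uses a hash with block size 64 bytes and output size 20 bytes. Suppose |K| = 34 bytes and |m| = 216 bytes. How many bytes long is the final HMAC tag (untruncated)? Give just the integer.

The tag is one SHA-1 digest: 20 bytes.

20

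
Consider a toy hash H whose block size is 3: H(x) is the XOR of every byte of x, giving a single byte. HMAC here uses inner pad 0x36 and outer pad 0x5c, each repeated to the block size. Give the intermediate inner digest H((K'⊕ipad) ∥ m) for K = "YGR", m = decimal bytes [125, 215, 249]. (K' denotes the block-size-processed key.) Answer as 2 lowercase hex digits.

29

Key "YGR" = 59 47 52 is exactly B = 3 bytes: K' = 59 47 52.
K' ⊕ ipad = 6f 71 64.
Inner input = 6f 71 64 ∥ 7d d7 f9.
Inner hash: XOR 6f⊕71⊕64⊕7d⊕d7⊕f9 = 29.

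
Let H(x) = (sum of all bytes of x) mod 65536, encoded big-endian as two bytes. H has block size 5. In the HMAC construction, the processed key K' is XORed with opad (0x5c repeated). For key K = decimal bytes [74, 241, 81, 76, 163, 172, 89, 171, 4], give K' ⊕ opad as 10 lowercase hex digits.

58735c5c5c

Key decimal bytes [74, 241, 81, 76, 163, 172, 89, 171, 4] = 4a f1 51 4c a3 ac 59 ab 04 is 9 bytes > B = 5, so hash it first: H(key) = 04 2f, then zero-pad to 5 bytes: K' = 04 2f 00 00 00.
XOR each byte with 0x5c: 04⊕5c=58, 2f⊕5c=73, 00⊕5c=5c, 00⊕5c=5c, 00⊕5c=5c.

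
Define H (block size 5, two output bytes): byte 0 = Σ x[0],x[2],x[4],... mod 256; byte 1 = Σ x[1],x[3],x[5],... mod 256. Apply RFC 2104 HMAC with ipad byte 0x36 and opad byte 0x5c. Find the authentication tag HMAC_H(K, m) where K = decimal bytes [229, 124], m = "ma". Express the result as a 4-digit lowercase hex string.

Key decimal bytes [229, 124] = e5 7c is 2 bytes ≤ B = 5; zero-pad to 5 bytes: K' = e5 7c 00 00 00.
K' ⊕ ipad = d3 4a 36 36 36.  K' ⊕ opad = b9 20 5c 5c 5c.
Inner input = (K'⊕ipad) ∥ m = d3 4a 36 36 36 ∥ 6d 61.
Inner hash: even-index sum = 416 mod 256 = 160; odd-index sum = 237 mod 256 = 237 → a0 ed.
Outer input = (K'⊕opad) ∥ inner = b9 20 5c 5c 5c ∥ a0 ed.
Outer hash (tag): even-index sum = 606 mod 256 = 94; odd-index sum = 284 mod 256 = 28 → 5e 1c.

5e1c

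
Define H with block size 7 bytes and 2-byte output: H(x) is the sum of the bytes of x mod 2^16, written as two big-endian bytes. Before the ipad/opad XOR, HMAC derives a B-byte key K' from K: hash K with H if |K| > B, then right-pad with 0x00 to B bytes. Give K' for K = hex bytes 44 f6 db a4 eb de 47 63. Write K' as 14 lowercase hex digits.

|K| = 8 > B = 7, so first hash the key.
H(K): sum = 68+246+219+164+235+222+71+99 = 1324 → 05 2c.
Zero-pad H(K) = 05 2c to 7 bytes: K' = 05 2c 00 00 00 00 00.

052c0000000000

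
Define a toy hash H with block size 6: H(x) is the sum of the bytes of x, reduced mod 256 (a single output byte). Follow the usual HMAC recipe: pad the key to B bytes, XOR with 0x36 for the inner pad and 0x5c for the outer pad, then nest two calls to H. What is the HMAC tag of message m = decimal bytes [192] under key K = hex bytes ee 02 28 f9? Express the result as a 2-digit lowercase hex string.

Key hex bytes ee 02 28 f9 is 4 bytes ≤ B = 6; zero-pad to 6 bytes: K' = ee 02 28 f9 00 00.
K' ⊕ ipad = d8 34 1e cf 36 36.  K' ⊕ opad = b2 5e 74 a5 5c 5c.
Inner input = (K'⊕ipad) ∥ m = d8 34 1e cf 36 36 ∥ c0.
Inner hash: sum = 216+52+30+207+54+54+192 = 805; mod 256 = 37 → 25.
Outer input = (K'⊕opad) ∥ inner = b2 5e 74 a5 5c 5c ∥ 25.
Outer hash (tag): sum = 178+94+116+165+92+92+37 = 774; mod 256 = 6 → 06.

06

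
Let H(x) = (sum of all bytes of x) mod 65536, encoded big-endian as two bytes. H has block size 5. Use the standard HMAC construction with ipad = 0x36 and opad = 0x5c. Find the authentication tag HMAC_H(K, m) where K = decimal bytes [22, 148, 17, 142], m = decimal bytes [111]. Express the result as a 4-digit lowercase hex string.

Key decimal bytes [22, 148, 17, 142] = 16 94 11 8e is 4 bytes ≤ B = 5; zero-pad to 5 bytes: K' = 16 94 11 8e 00.
K' ⊕ ipad = 20 a2 27 b8 36.  K' ⊕ opad = 4a c8 4d d2 5c.
Inner input = (K'⊕ipad) ∥ m = 20 a2 27 b8 36 ∥ 6f.
Inner hash: sum = 32+162+39+184+54+111 = 582 → 02 46.
Outer input = (K'⊕opad) ∥ inner = 4a c8 4d d2 5c ∥ 02 46.
Outer hash (tag): sum = 74+200+77+210+92+2+70 = 725 → 02 d5.

02d5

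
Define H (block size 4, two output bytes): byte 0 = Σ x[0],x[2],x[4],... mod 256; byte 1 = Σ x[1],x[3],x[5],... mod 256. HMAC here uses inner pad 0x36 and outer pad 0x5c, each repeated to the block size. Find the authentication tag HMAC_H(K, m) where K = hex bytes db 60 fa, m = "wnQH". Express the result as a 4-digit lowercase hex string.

Key hex bytes db 60 fa is 3 bytes ≤ B = 4; zero-pad to 4 bytes: K' = db 60 fa 00.
K' ⊕ ipad = ed 56 cc 36.  K' ⊕ opad = 87 3c a6 5c.
Inner input = (K'⊕ipad) ∥ m = ed 56 cc 36 ∥ 77 6e 51 48.
Inner hash: even-index sum = 641 mod 256 = 129; odd-index sum = 322 mod 256 = 66 → 81 42.
Outer input = (K'⊕opad) ∥ inner = 87 3c a6 5c ∥ 81 42.
Outer hash (tag): even-index sum = 430 mod 256 = 174; odd-index sum = 218 mod 256 = 218 → ae da.

aeda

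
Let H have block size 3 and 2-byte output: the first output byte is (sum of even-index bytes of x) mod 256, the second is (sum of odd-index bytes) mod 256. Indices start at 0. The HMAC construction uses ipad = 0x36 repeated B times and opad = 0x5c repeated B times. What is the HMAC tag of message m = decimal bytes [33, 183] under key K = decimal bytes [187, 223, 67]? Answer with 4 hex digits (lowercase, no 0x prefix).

Key decimal bytes [187, 223, 67] = bb df 43 is exactly B = 3 bytes: K' = bb df 43.
K' ⊕ ipad = 8d e9 75.  K' ⊕ opad = e7 83 1f.
Inner input = (K'⊕ipad) ∥ m = 8d e9 75 ∥ 21 b7.
Inner hash: even-index sum = 441 mod 256 = 185; odd-index sum = 266 mod 256 = 10 → b9 0a.
Outer input = (K'⊕opad) ∥ inner = e7 83 1f ∥ b9 0a.
Outer hash (tag): even-index sum = 272 mod 256 = 16; odd-index sum = 316 mod 256 = 60 → 10 3c.

103c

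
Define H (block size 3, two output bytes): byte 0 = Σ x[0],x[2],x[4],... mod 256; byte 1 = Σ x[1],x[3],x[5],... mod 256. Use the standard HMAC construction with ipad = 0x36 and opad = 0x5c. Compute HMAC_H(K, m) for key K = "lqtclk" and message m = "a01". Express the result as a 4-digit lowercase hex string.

0743

Key "lqtclk" = 6c 71 74 63 6c 6b is 6 bytes > B = 3, so hash it first: H(key) = 4c 3f, then zero-pad to 3 bytes: K' = 4c 3f 00.
K' ⊕ ipad = 7a 09 36.  K' ⊕ opad = 10 63 5c.
Inner input = (K'⊕ipad) ∥ m = 7a 09 36 ∥ 61 30 31.
Inner hash: even-index sum = 224 mod 256 = 224; odd-index sum = 155 mod 256 = 155 → e0 9b.
Outer input = (K'⊕opad) ∥ inner = 10 63 5c ∥ e0 9b.
Outer hash (tag): even-index sum = 263 mod 256 = 7; odd-index sum = 323 mod 256 = 67 → 07 43.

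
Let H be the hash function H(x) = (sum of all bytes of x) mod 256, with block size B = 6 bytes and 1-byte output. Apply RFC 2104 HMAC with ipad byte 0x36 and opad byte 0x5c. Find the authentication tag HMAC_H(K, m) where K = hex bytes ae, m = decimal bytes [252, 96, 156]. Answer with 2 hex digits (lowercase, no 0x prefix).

5c

Key hex bytes ae is 1 byte ≤ B = 6; zero-pad to 6 bytes: K' = ae 00 00 00 00 00.
K' ⊕ ipad = 98 36 36 36 36 36.  K' ⊕ opad = f2 5c 5c 5c 5c 5c.
Inner input = (K'⊕ipad) ∥ m = 98 36 36 36 36 36 ∥ fc 60 9c.
Inner hash: sum = 152+54+54+54+54+54+252+96+156 = 926; mod 256 = 158 → 9e.
Outer input = (K'⊕opad) ∥ inner = f2 5c 5c 5c 5c 5c ∥ 9e.
Outer hash (tag): sum = 242+92+92+92+92+92+158 = 860; mod 256 = 92 → 5c.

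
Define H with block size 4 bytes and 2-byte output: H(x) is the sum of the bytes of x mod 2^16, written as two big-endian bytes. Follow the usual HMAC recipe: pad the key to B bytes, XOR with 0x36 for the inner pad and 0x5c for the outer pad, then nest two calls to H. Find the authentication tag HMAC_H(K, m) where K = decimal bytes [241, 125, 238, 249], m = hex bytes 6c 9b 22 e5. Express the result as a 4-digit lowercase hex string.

Key decimal bytes [241, 125, 238, 249] = f1 7d ee f9 is exactly B = 4 bytes: K' = f1 7d ee f9.
K' ⊕ ipad = c7 4b d8 cf.  K' ⊕ opad = ad 21 b2 a5.
Inner input = (K'⊕ipad) ∥ m = c7 4b d8 cf ∥ 6c 9b 22 e5.
Inner hash: sum = 199+75+216+207+108+155+34+229 = 1223 → 04 c7.
Outer input = (K'⊕opad) ∥ inner = ad 21 b2 a5 ∥ 04 c7.
Outer hash (tag): sum = 173+33+178+165+4+199 = 752 → 02 f0.

02f0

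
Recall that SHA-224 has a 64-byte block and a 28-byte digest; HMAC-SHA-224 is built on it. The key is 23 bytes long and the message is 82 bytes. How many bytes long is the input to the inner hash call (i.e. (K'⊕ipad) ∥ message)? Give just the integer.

146

Key is 23 ≤ 64 bytes, zero-padded: |K'| = 64.
Inner input = (K'⊕ipad) ∥ m → 64 + 82 = 146 bytes.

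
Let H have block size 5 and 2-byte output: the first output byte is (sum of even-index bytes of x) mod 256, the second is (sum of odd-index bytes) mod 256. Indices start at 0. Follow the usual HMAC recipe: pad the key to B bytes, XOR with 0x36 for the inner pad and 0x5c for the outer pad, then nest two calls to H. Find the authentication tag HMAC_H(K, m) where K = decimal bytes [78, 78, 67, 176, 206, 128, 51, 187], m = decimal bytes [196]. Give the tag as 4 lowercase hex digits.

Key decimal bytes [78, 78, 67, 176, 206, 128, 51, 187] = 4e 4e 43 b0 ce 80 33 bb is 8 bytes > B = 5, so hash it first: H(key) = 92 39, then zero-pad to 5 bytes: K' = 92 39 00 00 00.
K' ⊕ ipad = a4 0f 36 36 36.  K' ⊕ opad = ce 65 5c 5c 5c.
Inner input = (K'⊕ipad) ∥ m = a4 0f 36 36 36 ∥ c4.
Inner hash: even-index sum = 272 mod 256 = 16; odd-index sum = 265 mod 256 = 9 → 10 09.
Outer input = (K'⊕opad) ∥ inner = ce 65 5c 5c 5c ∥ 10 09.
Outer hash (tag): even-index sum = 399 mod 256 = 143; odd-index sum = 209 mod 256 = 209 → 8f d1.

8fd1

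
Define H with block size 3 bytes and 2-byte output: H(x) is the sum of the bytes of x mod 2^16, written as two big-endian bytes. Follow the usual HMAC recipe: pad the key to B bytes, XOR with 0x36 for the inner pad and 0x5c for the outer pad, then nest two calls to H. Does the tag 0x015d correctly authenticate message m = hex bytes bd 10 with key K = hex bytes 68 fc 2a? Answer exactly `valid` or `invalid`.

valid

Key hex bytes 68 fc 2a is exactly B = 3 bytes: K' = 68 fc 2a.
K' ⊕ ipad = 5e ca 1c; K' ⊕ opad = 34 a0 76.
Inner hash: sum = 94+202+28+189+16 = 529 → 02 11.
Outer hash (recomputed tag): sum = 52+160+118+2+17 = 349 → 01 5d.
Recomputed tag = 015d; claimed = 015d → match.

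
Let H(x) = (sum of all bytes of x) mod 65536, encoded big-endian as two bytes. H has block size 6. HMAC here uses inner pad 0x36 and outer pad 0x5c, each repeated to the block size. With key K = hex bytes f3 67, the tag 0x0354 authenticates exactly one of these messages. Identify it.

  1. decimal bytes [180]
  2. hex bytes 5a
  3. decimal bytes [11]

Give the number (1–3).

Key hex bytes f3 67 is 2 bytes ≤ B = 6; zero-pad to 6 bytes: K' = f3 67 00 00 00 00.
K' ⊕ ipad = c5 51 36 36 36 36; K' ⊕ opad = af 3b 5c 5c 5c 5c.
m1: inner = H(c5 51 36 36 36 36 b4) = 02 a2; tag = H(af 3b 5c 5c 5c 5c 02 a2) = 02fe
m2: inner = H(c5 51 36 36 36 36 5a) = 02 48; tag = H(af 3b 5c 5c 5c 5c 02 48) = 02a4
m3: inner = H(c5 51 36 36 36 36 0b) = 01 f9; tag = H(af 3b 5c 5c 5c 5c 01 f9) = 0354 ← matches

3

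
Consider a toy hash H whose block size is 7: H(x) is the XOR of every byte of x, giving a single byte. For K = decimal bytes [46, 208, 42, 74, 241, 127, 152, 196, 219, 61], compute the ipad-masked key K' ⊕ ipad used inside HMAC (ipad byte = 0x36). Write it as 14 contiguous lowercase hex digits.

9c363636363636

Key decimal bytes [46, 208, 42, 74, 241, 127, 152, 196, 219, 61] = 2e d0 2a 4a f1 7f 98 c4 db 3d is 10 bytes > B = 7, so hash it first: H(key) = aa, then zero-pad to 7 bytes: K' = aa 00 00 00 00 00 00.
XOR each byte with 0x36: aa⊕36=9c, 00⊕36=36, 00⊕36=36, 00⊕36=36, 00⊕36=36, 00⊕36=36, 00⊕36=36.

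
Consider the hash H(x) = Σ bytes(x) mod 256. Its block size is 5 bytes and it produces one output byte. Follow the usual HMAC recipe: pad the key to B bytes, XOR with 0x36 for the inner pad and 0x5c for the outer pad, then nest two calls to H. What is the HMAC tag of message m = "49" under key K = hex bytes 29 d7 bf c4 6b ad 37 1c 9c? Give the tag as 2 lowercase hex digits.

Key hex bytes 29 d7 bf c4 6b ad 37 1c 9c is 9 bytes > B = 5, so hash it first: H(key) = 8a, then zero-pad to 5 bytes: K' = 8a 00 00 00 00.
K' ⊕ ipad = bc 36 36 36 36.  K' ⊕ opad = d6 5c 5c 5c 5c.
Inner input = (K'⊕ipad) ∥ m = bc 36 36 36 36 ∥ 34 39.
Inner hash: sum = 188+54+54+54+54+52+57 = 513; mod 256 = 1 → 01.
Outer input = (K'⊕opad) ∥ inner = d6 5c 5c 5c 5c ∥ 01.
Outer hash (tag): sum = 214+92+92+92+92+1 = 583; mod 256 = 71 → 47.

47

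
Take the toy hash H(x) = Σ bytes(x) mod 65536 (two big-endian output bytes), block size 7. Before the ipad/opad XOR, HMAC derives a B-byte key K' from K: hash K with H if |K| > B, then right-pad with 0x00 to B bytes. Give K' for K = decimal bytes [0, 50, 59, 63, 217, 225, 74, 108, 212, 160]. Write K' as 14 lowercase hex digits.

04900000000000

|K| = 10 > B = 7, so first hash the key.
H(K): sum = 0+50+59+63+217+225+74+108+212+160 = 1168 → 04 90.
Zero-pad H(K) = 04 90 to 7 bytes: K' = 04 90 00 00 00 00 00.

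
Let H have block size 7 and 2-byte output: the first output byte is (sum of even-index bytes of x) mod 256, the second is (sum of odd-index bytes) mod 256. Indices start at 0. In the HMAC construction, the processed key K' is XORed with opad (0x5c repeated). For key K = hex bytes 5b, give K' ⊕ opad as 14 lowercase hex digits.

Key hex bytes 5b is 1 byte ≤ B = 7; zero-pad to 7 bytes: K' = 5b 00 00 00 00 00 00.
XOR each byte with 0x5c: 5b⊕5c=07, 00⊕5c=5c, 00⊕5c=5c, 00⊕5c=5c, 00⊕5c=5c, 00⊕5c=5c, 00⊕5c=5c.

075c5c5c5c5c5c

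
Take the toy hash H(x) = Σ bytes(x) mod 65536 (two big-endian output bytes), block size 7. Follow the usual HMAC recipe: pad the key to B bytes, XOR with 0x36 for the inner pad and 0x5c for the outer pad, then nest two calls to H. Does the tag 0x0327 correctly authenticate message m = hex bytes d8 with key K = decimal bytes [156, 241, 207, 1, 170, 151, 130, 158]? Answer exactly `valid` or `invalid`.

invalid

Key decimal bytes [156, 241, 207, 1, 170, 151, 130, 158] = 9c f1 cf 01 aa 97 82 9e is 8 bytes > B = 7, so hash it first: H(key) = 04 be, then zero-pad to 7 bytes: K' = 04 be 00 00 00 00 00.
K' ⊕ ipad = 32 88 36 36 36 36 36; K' ⊕ opad = 58 e2 5c 5c 5c 5c 5c.
Inner hash: sum = 50+136+54+54+54+54+54+216 = 672 → 02 a0.
Outer hash (recomputed tag): sum = 88+226+92+92+92+92+92+2+160 = 936 → 03 a8.
Recomputed tag = 03a8; claimed = 0327 → mismatch.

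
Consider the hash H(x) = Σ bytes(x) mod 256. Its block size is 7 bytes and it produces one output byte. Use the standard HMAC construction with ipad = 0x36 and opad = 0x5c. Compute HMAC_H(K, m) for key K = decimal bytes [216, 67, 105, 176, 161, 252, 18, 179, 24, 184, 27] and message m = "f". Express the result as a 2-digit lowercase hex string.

Key decimal bytes [216, 67, 105, 176, 161, 252, 18, 179, 24, 184, 27] = d8 43 69 b0 a1 fc 12 b3 18 b8 1b is 11 bytes > B = 7, so hash it first: H(key) = 81, then zero-pad to 7 bytes: K' = 81 00 00 00 00 00 00.
K' ⊕ ipad = b7 36 36 36 36 36 36.  K' ⊕ opad = dd 5c 5c 5c 5c 5c 5c.
Inner input = (K'⊕ipad) ∥ m = b7 36 36 36 36 36 36 ∥ 66.
Inner hash: sum = 183+54+54+54+54+54+54+102 = 609; mod 256 = 97 → 61.
Outer input = (K'⊕opad) ∥ inner = dd 5c 5c 5c 5c 5c 5c ∥ 61.
Outer hash (tag): sum = 221+92+92+92+92+92+92+97 = 870; mod 256 = 102 → 66.

66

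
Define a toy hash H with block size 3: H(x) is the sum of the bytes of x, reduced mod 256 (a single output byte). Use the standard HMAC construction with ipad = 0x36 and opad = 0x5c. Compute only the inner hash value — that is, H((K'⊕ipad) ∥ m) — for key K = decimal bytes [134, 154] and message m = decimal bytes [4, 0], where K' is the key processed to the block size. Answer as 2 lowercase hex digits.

96

Key decimal bytes [134, 154] = 86 9a is 2 bytes ≤ B = 3; zero-pad to 3 bytes: K' = 86 9a 00.
K' ⊕ ipad = b0 ac 36.
Inner input = b0 ac 36 ∥ 04 00.
Inner hash: sum = 176+172+54+4+0 = 406; mod 256 = 150 → 96.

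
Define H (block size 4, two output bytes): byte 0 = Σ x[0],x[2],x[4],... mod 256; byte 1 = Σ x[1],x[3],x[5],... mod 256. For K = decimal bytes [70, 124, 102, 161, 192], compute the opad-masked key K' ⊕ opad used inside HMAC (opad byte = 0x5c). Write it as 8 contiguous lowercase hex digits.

30415c5c

Key decimal bytes [70, 124, 102, 161, 192] = 46 7c 66 a1 c0 is 5 bytes > B = 4, so hash it first: H(key) = 6c 1d, then zero-pad to 4 bytes: K' = 6c 1d 00 00.
XOR each byte with 0x5c: 6c⊕5c=30, 1d⊕5c=41, 00⊕5c=5c, 00⊕5c=5c.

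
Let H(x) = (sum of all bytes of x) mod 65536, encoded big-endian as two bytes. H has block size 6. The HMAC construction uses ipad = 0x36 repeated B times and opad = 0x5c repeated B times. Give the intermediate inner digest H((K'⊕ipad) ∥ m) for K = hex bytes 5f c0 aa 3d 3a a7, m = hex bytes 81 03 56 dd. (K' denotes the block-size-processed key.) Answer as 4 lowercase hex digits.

045a

Key hex bytes 5f c0 aa 3d 3a a7 is exactly B = 6 bytes: K' = 5f c0 aa 3d 3a a7.
K' ⊕ ipad = 69 f6 9c 0b 0c 91.
Inner input = 69 f6 9c 0b 0c 91 ∥ 81 03 56 dd.
Inner hash: sum = 105+246+156+11+12+145+129+3+86+221 = 1114 → 04 5a.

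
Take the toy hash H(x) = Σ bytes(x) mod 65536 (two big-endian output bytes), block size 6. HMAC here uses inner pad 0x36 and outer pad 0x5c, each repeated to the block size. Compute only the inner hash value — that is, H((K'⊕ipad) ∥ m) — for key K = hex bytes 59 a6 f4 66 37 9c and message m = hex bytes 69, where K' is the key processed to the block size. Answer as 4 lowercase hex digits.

0325

Key hex bytes 59 a6 f4 66 37 9c is exactly B = 6 bytes: K' = 59 a6 f4 66 37 9c.
K' ⊕ ipad = 6f 90 c2 50 01 aa.
Inner input = 6f 90 c2 50 01 aa ∥ 69.
Inner hash: sum = 111+144+194+80+1+170+105 = 805 → 03 25.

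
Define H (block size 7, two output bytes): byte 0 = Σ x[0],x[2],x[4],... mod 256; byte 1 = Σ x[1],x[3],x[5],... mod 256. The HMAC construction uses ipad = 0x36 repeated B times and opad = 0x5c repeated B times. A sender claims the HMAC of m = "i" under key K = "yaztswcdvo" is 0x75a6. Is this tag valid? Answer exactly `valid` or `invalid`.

valid

Key "yaztswcdvo" = 79 61 7a 74 73 77 63 64 76 6f is 10 bytes > B = 7, so hash it first: H(key) = 3f 1f, then zero-pad to 7 bytes: K' = 3f 1f 00 00 00 00 00.
K' ⊕ ipad = 09 29 36 36 36 36 36; K' ⊕ opad = 63 43 5c 5c 5c 5c 5c.
Inner hash: even-index sum = 171 mod 256 = 171; odd-index sum = 254 mod 256 = 254 → ab fe.
Outer hash (recomputed tag): even-index sum = 629 mod 256 = 117; odd-index sum = 422 mod 256 = 166 → 75 a6.
Recomputed tag = 75a6; claimed = 75a6 → match.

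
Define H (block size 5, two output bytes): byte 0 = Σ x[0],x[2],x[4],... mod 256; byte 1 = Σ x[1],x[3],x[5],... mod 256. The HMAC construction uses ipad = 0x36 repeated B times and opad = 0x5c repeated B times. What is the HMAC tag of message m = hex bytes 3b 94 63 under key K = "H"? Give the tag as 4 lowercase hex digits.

Key "H" = 48 is 1 byte ≤ B = 5; zero-pad to 5 bytes: K' = 48 00 00 00 00.
K' ⊕ ipad = 7e 36 36 36 36.  K' ⊕ opad = 14 5c 5c 5c 5c.
Inner input = (K'⊕ipad) ∥ m = 7e 36 36 36 36 ∥ 3b 94 63.
Inner hash: even-index sum = 382 mod 256 = 126; odd-index sum = 266 mod 256 = 10 → 7e 0a.
Outer input = (K'⊕opad) ∥ inner = 14 5c 5c 5c 5c ∥ 7e 0a.
Outer hash (tag): even-index sum = 214 mod 256 = 214; odd-index sum = 310 mod 256 = 54 → d6 36.

d636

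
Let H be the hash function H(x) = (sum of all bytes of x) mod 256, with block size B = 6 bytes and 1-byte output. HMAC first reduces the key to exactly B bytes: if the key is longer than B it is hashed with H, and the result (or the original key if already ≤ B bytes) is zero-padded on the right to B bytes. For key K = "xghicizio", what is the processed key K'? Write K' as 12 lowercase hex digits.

ce0000000000

|K| = 9 > B = 6, so first hash the key.
H(K): sum = 120+103+104+105+99+105+122+105+111 = 974; mod 256 = 206 → ce.
Zero-pad H(K) = ce to 6 bytes: K' = ce 00 00 00 00 00.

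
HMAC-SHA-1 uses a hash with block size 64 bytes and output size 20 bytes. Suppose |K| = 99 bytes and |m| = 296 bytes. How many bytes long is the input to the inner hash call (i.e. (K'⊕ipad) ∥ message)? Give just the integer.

Key is 99 > 64 bytes, so it is hashed to 20 bytes then zero-padded to 64: |K'| = 64.
Inner input = (K'⊕ipad) ∥ m → 64 + 296 = 360 bytes.

360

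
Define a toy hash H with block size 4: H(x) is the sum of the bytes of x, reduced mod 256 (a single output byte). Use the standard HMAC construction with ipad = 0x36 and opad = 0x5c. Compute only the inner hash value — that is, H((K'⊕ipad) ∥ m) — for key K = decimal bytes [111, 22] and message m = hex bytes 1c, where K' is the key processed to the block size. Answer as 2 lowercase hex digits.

Key decimal bytes [111, 22] = 6f 16 is 2 bytes ≤ B = 4; zero-pad to 4 bytes: K' = 6f 16 00 00.
K' ⊕ ipad = 59 20 36 36.
Inner input = 59 20 36 36 ∥ 1c.
Inner hash: sum = 89+32+54+54+28 = 257; mod 256 = 1 → 01.

01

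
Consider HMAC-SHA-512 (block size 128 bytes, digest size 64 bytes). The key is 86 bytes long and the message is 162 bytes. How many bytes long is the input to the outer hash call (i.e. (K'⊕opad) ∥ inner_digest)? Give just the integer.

Key is 86 ≤ 128 bytes, zero-padded: |K'| = 128.
Outer input = (K'⊕opad) ∥ H(inner) → 128 + 64 = 192 bytes.

192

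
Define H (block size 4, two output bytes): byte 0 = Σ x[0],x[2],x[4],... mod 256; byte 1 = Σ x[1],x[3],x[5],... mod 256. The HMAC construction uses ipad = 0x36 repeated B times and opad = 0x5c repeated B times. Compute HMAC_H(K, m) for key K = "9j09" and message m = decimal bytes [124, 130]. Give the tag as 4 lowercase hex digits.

Key "9j09" = 39 6a 30 39 is exactly B = 4 bytes: K' = 39 6a 30 39.
K' ⊕ ipad = 0f 5c 06 0f.  K' ⊕ opad = 65 36 6c 65.
Inner input = (K'⊕ipad) ∥ m = 0f 5c 06 0f ∥ 7c 82.
Inner hash: even-index sum = 145 mod 256 = 145; odd-index sum = 237 mod 256 = 237 → 91 ed.
Outer input = (K'⊕opad) ∥ inner = 65 36 6c 65 ∥ 91 ed.
Outer hash (tag): even-index sum = 354 mod 256 = 98; odd-index sum = 392 mod 256 = 136 → 62 88.

6288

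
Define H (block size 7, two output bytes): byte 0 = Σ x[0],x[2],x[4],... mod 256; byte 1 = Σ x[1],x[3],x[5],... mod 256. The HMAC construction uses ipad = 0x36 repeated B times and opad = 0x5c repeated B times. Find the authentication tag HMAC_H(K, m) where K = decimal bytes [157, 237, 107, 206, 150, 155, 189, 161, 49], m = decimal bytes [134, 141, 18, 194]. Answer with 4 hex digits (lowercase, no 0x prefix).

Key decimal bytes [157, 237, 107, 206, 150, 155, 189, 161, 49] = 9d ed 6b ce 96 9b bd a1 31 is 9 bytes > B = 7, so hash it first: H(key) = 8c f7, then zero-pad to 7 bytes: K' = 8c f7 00 00 00 00 00.
K' ⊕ ipad = ba c1 36 36 36 36 36.  K' ⊕ opad = d0 ab 5c 5c 5c 5c 5c.
Inner input = (K'⊕ipad) ∥ m = ba c1 36 36 36 36 36 ∥ 86 8d 12 c2.
Inner hash: even-index sum = 683 mod 256 = 171; odd-index sum = 453 mod 256 = 197 → ab c5.
Outer input = (K'⊕opad) ∥ inner = d0 ab 5c 5c 5c 5c 5c ∥ ab c5.
Outer hash (tag): even-index sum = 681 mod 256 = 169; odd-index sum = 526 mod 256 = 14 → a9 0e.

a90e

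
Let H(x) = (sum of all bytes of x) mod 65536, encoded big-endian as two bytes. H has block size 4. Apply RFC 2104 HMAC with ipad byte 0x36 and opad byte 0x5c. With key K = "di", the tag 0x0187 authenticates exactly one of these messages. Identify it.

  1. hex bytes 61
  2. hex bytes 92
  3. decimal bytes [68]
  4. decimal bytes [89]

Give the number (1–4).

Key "di" = 64 69 is 2 bytes ≤ B = 4; zero-pad to 4 bytes: K' = 64 69 00 00.
K' ⊕ ipad = 52 5f 36 36; K' ⊕ opad = 38 35 5c 5c.
m1: inner = H(52 5f 36 36 61) = 01 7e; tag = H(38 35 5c 5c 01 7e) = 01a4
m2: inner = H(52 5f 36 36 92) = 01 af; tag = H(38 35 5c 5c 01 af) = 01d5
m3: inner = H(52 5f 36 36 44) = 01 61; tag = H(38 35 5c 5c 01 61) = 0187 ← matches
m4: inner = H(52 5f 36 36 59) = 01 76; tag = H(38 35 5c 5c 01 76) = 019c

3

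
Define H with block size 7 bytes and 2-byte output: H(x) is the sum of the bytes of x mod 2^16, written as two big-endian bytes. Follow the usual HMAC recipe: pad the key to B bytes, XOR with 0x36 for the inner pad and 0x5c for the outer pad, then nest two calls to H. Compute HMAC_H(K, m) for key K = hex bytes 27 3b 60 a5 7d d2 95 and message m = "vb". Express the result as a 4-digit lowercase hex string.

0443

Key hex bytes 27 3b 60 a5 7d d2 95 is exactly B = 7 bytes: K' = 27 3b 60 a5 7d d2 95.
K' ⊕ ipad = 11 0d 56 93 4b e4 a3.  K' ⊕ opad = 7b 67 3c f9 21 8e c9.
Inner input = (K'⊕ipad) ∥ m = 11 0d 56 93 4b e4 a3 ∥ 76 62.
Inner hash: sum = 17+13+86+147+75+228+163+118+98 = 945 → 03 b1.
Outer input = (K'⊕opad) ∥ inner = 7b 67 3c f9 21 8e c9 ∥ 03 b1.
Outer hash (tag): sum = 123+103+60+249+33+142+201+3+177 = 1091 → 04 43.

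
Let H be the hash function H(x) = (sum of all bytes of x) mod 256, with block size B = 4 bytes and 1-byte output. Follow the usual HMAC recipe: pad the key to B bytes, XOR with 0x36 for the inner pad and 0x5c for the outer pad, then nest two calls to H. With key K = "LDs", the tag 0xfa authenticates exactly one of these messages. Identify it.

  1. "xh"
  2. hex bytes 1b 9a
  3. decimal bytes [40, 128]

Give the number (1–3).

Key "LDs" = 4c 44 73 is 3 bytes ≤ B = 4; zero-pad to 4 bytes: K' = 4c 44 73 00.
K' ⊕ ipad = 7a 72 45 36; K' ⊕ opad = 10 18 2f 5c.
m1: inner = H(7a 72 45 36 78 68) = 47; tag = H(10 18 2f 5c 47) = fa ← matches
m2: inner = H(7a 72 45 36 1b 9a) = 1c; tag = H(10 18 2f 5c 1c) = cf
m3: inner = H(7a 72 45 36 28 80) = 0f; tag = H(10 18 2f 5c 0f) = c2

1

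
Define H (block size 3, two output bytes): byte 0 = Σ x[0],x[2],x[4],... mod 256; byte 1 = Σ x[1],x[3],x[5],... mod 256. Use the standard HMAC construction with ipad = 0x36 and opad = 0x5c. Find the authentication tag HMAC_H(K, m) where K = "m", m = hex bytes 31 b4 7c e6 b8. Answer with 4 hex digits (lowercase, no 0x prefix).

2887

Key "m" = 6d is 1 byte ≤ B = 3; zero-pad to 3 bytes: K' = 6d 00 00.
K' ⊕ ipad = 5b 36 36.  K' ⊕ opad = 31 5c 5c.
Inner input = (K'⊕ipad) ∥ m = 5b 36 36 ∥ 31 b4 7c e6 b8.
Inner hash: even-index sum = 555 mod 256 = 43; odd-index sum = 411 mod 256 = 155 → 2b 9b.
Outer input = (K'⊕opad) ∥ inner = 31 5c 5c ∥ 2b 9b.
Outer hash (tag): even-index sum = 296 mod 256 = 40; odd-index sum = 135 mod 256 = 135 → 28 87.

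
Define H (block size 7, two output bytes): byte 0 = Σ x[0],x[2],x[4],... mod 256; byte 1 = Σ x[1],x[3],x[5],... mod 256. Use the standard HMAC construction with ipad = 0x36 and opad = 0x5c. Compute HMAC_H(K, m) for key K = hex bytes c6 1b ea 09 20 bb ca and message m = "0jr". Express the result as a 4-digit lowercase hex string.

Key hex bytes c6 1b ea 09 20 bb ca is exactly B = 7 bytes: K' = c6 1b ea 09 20 bb ca.
K' ⊕ ipad = f0 2d dc 3f 16 8d fc.  K' ⊕ opad = 9a 47 b6 55 7c e7 96.
Inner input = (K'⊕ipad) ∥ m = f0 2d dc 3f 16 8d fc ∥ 30 6a 72.
Inner hash: even-index sum = 840 mod 256 = 72; odd-index sum = 411 mod 256 = 155 → 48 9b.
Outer input = (K'⊕opad) ∥ inner = 9a 47 b6 55 7c e7 96 ∥ 48 9b.
Outer hash (tag): even-index sum = 765 mod 256 = 253; odd-index sum = 459 mod 256 = 203 → fd cb.

fdcb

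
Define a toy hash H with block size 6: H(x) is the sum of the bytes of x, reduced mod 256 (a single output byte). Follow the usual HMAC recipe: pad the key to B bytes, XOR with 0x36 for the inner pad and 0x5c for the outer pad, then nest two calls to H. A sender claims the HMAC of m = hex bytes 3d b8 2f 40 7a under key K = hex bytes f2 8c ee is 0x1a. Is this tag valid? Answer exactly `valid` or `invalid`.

Key hex bytes f2 8c ee is 3 bytes ≤ B = 6; zero-pad to 6 bytes: K' = f2 8c ee 00 00 00.
K' ⊕ ipad = c4 ba d8 36 36 36; K' ⊕ opad = ae d0 b2 5c 5c 5c.
Inner hash: sum = 196+186+216+54+54+54+61+184+47+64+122 = 1238; mod 256 = 214 → d6.
Outer hash (recomputed tag): sum = 174+208+178+92+92+92+214 = 1050; mod 256 = 26 → 1a.
Recomputed tag = 1a; claimed = 1a → match.

valid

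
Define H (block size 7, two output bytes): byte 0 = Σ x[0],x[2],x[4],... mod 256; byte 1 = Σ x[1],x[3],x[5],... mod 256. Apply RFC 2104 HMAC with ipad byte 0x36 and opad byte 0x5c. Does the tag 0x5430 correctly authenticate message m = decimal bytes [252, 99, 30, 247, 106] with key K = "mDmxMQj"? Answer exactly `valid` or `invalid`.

Key "mDmxMQj" = 6d 44 6d 78 4d 51 6a is exactly B = 7 bytes: K' = 6d 44 6d 78 4d 51 6a.
K' ⊕ ipad = 5b 72 5b 4e 7b 67 5c; K' ⊕ opad = 31 18 31 24 11 0d 36.
Inner hash: even-index sum = 743 mod 256 = 231; odd-index sum = 683 mod 256 = 171 → e7 ab.
Outer hash (recomputed tag): even-index sum = 340 mod 256 = 84; odd-index sum = 304 mod 256 = 48 → 54 30.
Recomputed tag = 5430; claimed = 5430 → match.

valid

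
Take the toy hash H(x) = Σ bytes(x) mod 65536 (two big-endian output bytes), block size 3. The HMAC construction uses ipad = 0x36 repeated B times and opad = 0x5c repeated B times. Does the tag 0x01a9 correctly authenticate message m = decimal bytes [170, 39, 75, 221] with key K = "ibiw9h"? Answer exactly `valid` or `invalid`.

Key "ibiw9h" = 69 62 69 77 39 68 is 6 bytes > B = 3, so hash it first: H(key) = 02 4c, then zero-pad to 3 bytes: K' = 02 4c 00.
K' ⊕ ipad = 34 7a 36; K' ⊕ opad = 5e 10 5c.
Inner hash: sum = 52+122+54+170+39+75+221 = 733 → 02 dd.
Outer hash (recomputed tag): sum = 94+16+92+2+221 = 425 → 01 a9.
Recomputed tag = 01a9; claimed = 01a9 → match.

valid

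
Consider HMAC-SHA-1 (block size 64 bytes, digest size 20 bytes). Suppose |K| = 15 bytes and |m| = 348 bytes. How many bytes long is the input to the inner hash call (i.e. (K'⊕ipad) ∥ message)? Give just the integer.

Key is 15 ≤ 64 bytes, zero-padded: |K'| = 64.
Inner input = (K'⊕ipad) ∥ m → 64 + 348 = 412 bytes.

412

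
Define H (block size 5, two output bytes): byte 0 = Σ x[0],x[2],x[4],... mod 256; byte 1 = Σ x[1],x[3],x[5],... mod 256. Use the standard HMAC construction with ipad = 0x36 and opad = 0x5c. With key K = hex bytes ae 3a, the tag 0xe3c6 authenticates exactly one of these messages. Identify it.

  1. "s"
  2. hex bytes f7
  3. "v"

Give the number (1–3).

2

Key hex bytes ae 3a is 2 bytes ≤ B = 5; zero-pad to 5 bytes: K' = ae 3a 00 00 00.
K' ⊕ ipad = 98 0c 36 36 36; K' ⊕ opad = f2 66 5c 5c 5c.
m1: inner = H(98 0c 36 36 36 73) = 04 b5; tag = H(f2 66 5c 5c 5c 04 b5) = 5fc6
m2: inner = H(98 0c 36 36 36 f7) = 04 39; tag = H(f2 66 5c 5c 5c 04 39) = e3c6 ← matches
m3: inner = H(98 0c 36 36 36 76) = 04 b8; tag = H(f2 66 5c 5c 5c 04 b8) = 62c6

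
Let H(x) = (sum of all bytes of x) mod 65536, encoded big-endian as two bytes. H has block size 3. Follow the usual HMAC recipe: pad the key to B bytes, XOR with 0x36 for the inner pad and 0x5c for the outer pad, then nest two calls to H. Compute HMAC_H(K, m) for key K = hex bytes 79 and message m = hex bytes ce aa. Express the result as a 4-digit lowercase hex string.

0112

Key hex bytes 79 is 1 byte ≤ B = 3; zero-pad to 3 bytes: K' = 79 00 00.
K' ⊕ ipad = 4f 36 36.  K' ⊕ opad = 25 5c 5c.
Inner input = (K'⊕ipad) ∥ m = 4f 36 36 ∥ ce aa.
Inner hash: sum = 79+54+54+206+170 = 563 → 02 33.
Outer input = (K'⊕opad) ∥ inner = 25 5c 5c ∥ 02 33.
Outer hash (tag): sum = 37+92+92+2+51 = 274 → 01 12.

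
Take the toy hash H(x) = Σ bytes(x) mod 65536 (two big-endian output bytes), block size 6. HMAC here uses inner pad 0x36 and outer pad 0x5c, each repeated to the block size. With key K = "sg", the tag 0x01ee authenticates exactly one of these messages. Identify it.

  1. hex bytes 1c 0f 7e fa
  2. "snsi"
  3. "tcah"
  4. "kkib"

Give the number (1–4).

Key "sg" = 73 67 is 2 bytes ≤ B = 6; zero-pad to 6 bytes: K' = 73 67 00 00 00 00.
K' ⊕ ipad = 45 51 36 36 36 36; K' ⊕ opad = 2f 3b 5c 5c 5c 5c.
m1: inner = H(45 51 36 36 36 36 1c 0f 7e fa) = 03 11; tag = H(2f 3b 5c 5c 5c 5c 03 11) = 01ee ← matches
m2: inner = H(45 51 36 36 36 36 73 6e 73 69) = 03 2b; tag = H(2f 3b 5c 5c 5c 5c 03 2b) = 0208
m3: inner = H(45 51 36 36 36 36 74 63 61 68) = 03 0e; tag = H(2f 3b 5c 5c 5c 5c 03 0e) = 01eb
m4: inner = H(45 51 36 36 36 36 6b 6b 69 62) = 03 0f; tag = H(2f 3b 5c 5c 5c 5c 03 0f) = 01ec

1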